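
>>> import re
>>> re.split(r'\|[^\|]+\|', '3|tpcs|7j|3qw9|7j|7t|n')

['3', '7j', '7j', 'n']

`split` removes every match and returns the 4 fragments in between.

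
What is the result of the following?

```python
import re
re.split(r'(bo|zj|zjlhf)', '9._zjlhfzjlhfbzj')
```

['9._', 'zj', 'lhf', 'zj', 'lhfb', 'zj', '']

Alternation tries branches left to right and keeps the first one that lets the overall match succeed at that position.
`re.split` interleaves the captured-group text with the surrounding fragments.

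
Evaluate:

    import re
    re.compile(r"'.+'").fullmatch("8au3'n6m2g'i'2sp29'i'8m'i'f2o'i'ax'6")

`re.fullmatch` requires the pattern to consume the entire string.
Here there's no way to consume every character, so the call returns None.

None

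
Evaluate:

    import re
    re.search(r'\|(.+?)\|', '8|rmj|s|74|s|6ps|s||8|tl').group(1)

The match spans [1:6] → '|rmj|'.
Captured: group 1 = 'rmj'.

'rmj'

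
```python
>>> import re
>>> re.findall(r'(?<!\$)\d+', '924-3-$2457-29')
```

['924', '3', '457', '29']

The negative lookahead/lookbehind blocks any match where the forbidden context is present.
Matches: at [0:3] → '924'; at [4:5] → '3'; at [8:11] → '457'; at [12:14] → '29'.
Since nothing is captured, `findall` lists the 4 matched substrings directly.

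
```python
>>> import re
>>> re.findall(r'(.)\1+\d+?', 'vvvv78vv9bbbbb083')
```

['v', 'v', 'b']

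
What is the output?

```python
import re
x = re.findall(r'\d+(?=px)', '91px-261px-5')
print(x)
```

Lookahead/lookbehind check context without consuming it, so the matched span excludes the asserted characters.
Matches: at [0:2] → '91'; at [5:8] → '261'.
`findall` yields the raw match text (2 of them) because the pattern has no groups.

['91', '261']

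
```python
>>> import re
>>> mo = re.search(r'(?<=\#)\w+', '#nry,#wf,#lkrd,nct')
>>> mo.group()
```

The lookaround is zero-width — it requires the adjacent text to match without consuming it, so the asserted text isn't part of the match.
`search` walks the string left to right and returns the first match it finds.
The match spans [1:4] → 'nry'.

'nry'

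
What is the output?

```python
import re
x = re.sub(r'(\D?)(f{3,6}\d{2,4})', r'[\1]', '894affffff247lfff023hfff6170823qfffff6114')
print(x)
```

Pattern: optionally a non-digit (captured); then 3 to 6 of a literal 'f', then 2 to 4 of a digit (captured).
Matches: at [3:13] → 'affffff247'; at [13:20] → 'lfff023'; at [20:28] → 'hfff6170'; at [31:41] → 'qfffff6114'.
Each match is replaced using the text its own group 1 captured.

894[a][l][h]823[q]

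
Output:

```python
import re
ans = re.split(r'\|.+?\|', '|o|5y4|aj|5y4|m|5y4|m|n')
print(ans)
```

['', '5y4', '5y4', '5y4', 'n']

A non-greedy quantifier consumes as few characters as it can — just enough that the remainder of the pattern still matches from where it stops; whatever follows it matches normally.
Matches to split on: at [0:3] → '|o|'; at [6:10] → '|aj|'; at [13:16] → '|m|'; at [19:22] → '|m|'.
`split` removes every match and returns the 5 fragments in between.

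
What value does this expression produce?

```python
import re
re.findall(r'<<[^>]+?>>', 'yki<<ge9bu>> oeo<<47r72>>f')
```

['<<ge9bu>>', '<<47r72>>']

Matches: at [3:12] → '<<ge9bu>>'; at [16:25] → '<<47r72>>'.
With no groups in the pattern, `findall` gives back each whole match — 2 here.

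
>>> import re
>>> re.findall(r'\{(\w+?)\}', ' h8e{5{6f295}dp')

Because there's exactly one group, `findall` drops the full match and keeps group 1 from the one hit.

['6f295']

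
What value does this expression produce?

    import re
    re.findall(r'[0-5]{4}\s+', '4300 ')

The pattern matches exactly 4 of a character in [0-5]; then one or more of whitespace.
No capturing groups, so `findall` returns the 1 full match string.

['4300 ']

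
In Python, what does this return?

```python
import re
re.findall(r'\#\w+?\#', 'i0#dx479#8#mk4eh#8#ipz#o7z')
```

['#dx479#', '#mk4eh#', '#ipz#']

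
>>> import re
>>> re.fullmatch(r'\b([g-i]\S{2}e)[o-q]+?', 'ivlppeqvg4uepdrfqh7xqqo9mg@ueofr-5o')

This matches a word boundary (`\b`, zero-width); then a character in [g-i], then exactly 2 of a non-whitespace character, then the literal 'e' (captured); then one or more of a character in [o-q] (lazy).
For `fullmatch`, every character of the input must be accounted for by the pattern.
Here there's no way to consume every character, so the call returns None.

None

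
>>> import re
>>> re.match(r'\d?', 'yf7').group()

''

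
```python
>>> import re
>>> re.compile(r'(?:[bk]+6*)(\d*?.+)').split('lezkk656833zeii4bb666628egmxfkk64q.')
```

['lez', '56833zeii4bb666628egmxfkk64q.', '']

Pattern: one or more of one of [bk], then zero or more of the literal '6' (non-capturing group); then zero or more of a digit (lazy), then one or more of any character (captured).
Matches to split on: at [3:35] → 'kk656833zeii4bb666628egmxfkk64q.'.
Because the pattern has a capturing group, `split` also inserts each captured text between the pieces.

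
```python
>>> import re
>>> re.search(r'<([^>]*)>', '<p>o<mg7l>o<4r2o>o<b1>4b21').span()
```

`search` walks the string left to right and returns the first match it finds.
The match spans [0:3] → '<p>'.
Captured: group 1 = 'p'.

(0, 3)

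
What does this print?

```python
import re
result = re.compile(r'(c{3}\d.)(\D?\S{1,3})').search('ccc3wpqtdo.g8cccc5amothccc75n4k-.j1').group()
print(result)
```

The pattern matches exactly 3 of a literal 'c', then a digit, then any character (captured); then optionally a non-digit, then 1 to 3 of a non-whitespace character (captured).
Unlike `match`, `search` isn't anchored — it looks for the pattern anywhere in the string.
The match spans [0:9] → 'ccc3wpqtd'.
Captured: group 1 = 'ccc3w', group 2 = 'pqtd'.

ccc3wpqtd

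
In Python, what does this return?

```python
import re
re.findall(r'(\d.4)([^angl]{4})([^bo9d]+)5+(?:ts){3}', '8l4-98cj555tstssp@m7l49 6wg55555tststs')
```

[('7l4', '9 6w', 'g5555')]

3 groups means the one result is a tuple of 3 captured strings — 1 here.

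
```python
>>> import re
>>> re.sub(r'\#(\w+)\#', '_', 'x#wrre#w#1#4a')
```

Each match is replaced by '_'.

'x_w_4a'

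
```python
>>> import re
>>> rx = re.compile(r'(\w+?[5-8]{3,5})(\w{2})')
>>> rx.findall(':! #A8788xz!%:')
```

[('A8788', 'xz')]

This matches one or more of a word character (lazy), then 3 to 5 of a character in [5-8] (captured); then exactly 2 of a word character (captured).
Scanning left to right: at [4:11] match 'A8788xz', groups = ('A8788', 'xz').
2 groups means the one result is a tuple of 2 captured strings — 1 here.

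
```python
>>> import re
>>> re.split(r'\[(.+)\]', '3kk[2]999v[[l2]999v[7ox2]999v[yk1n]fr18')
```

Matches to split on: at [3:35] → '[2]999v[[l2]999v[7ox2]999v[yk1n]'.
Because the pattern has a capturing group, `split` also inserts each captured text between the pieces.

['3kk', '2]999v[[l2]999v[7ox2]999v[yk1n', 'fr18']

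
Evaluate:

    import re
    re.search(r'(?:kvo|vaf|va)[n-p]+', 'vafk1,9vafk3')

None

Here the pattern never matches, so the call returns None.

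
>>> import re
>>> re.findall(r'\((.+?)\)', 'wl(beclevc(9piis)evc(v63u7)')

['beclevc(9piis', 'v63u7']

Lazy quantifiers expand one character at a time until the remainder of the pattern can match.
One capturing group, so `findall` returns just the captured substring from each match — 2 in all.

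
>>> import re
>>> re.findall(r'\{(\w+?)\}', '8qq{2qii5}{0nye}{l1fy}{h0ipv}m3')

['2qii5', '0nye', 'l1fy', 'h0ipv']

Scanning left to right: at [3:10] match '{2qii5}', group 1 = '2qii5'; at [10:16] match '{0nye}', group 1 = '0nye'; at [16:22] match '{l1fy}', group 1 = 'l1fy'; at [22:29] match '{h0ipv}', group 1 = 'h0ipv'.
With a single group, `findall` returns only what that group captured — 4 items.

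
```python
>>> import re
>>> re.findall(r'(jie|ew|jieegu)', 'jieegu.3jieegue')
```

Alternation tries branches left to right and keeps the first one that lets the overall match succeed at that position.
Walking the string: at [0:3] match 'jie', group 1 = 'jie'; at [8:11] match 'jie', group 1 = 'jie'.
One capturing group, so `findall` returns just the captured substring from each match — 2 in all.

['jie', 'jie']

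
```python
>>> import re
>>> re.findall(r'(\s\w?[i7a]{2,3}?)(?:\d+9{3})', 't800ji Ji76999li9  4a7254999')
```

[' Ji7', ' 4a7']

Pattern: whitespace, then optionally a word character, then 2 to 3 of one of [i7a] (lazy) (captured); then one or more of a digit, then exactly 3 of the literal '9' (non-capturing group).
Scanning left to right: at [6:14] match ' Ji76999', group 1 = ' Ji7'; at [18:28] match ' 4a7254999', group 1 = ' 4a7'.
One capturing group, so `findall` returns just the captured substring from each match — 2 in all.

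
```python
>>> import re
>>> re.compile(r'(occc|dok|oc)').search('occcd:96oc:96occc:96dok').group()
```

'occc'

Alternation tries branches left to right and keeps the first one that lets the overall match succeed at that position.
`search` walks the string left to right and returns the first match it finds.
The match spans [0:4] → 'occc'.
Captured: group 1 = 'occc'.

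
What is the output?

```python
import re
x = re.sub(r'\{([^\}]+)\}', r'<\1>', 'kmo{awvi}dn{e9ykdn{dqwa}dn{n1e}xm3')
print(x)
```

Matches: at [3:9] → '{awvi}'; at [11:24] → '{e9ykdn{dqwa}'; at [26:31] → '{n1e}'.
`\1` in the replacement pulls in group 1's text for each match.

kmo<awvi>dn<e9ykdn{dqwa>dn<n1e>xm3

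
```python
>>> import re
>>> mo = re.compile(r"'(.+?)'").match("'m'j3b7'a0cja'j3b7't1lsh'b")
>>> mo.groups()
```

A `+?`/`*?`/`{m,n}?` starts at its minimum and grows only as far as needed for what follows to match.
`match` is anchored at position 0; if the pattern doesn't fit there, it returns None.
The match spans [0:3] → "'m'".
Captured: group 1 = 'm'.

('m',)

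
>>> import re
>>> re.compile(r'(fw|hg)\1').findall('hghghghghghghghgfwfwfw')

['hg', 'hg', 'hg', 'hg', 'fw']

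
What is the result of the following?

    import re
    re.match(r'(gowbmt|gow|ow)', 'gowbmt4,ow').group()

'gowbmt'

Alternation isn't longest-match — the leftmost alternative that fits at this position is chosen.
`match` is anchored at position 0; if the pattern doesn't fit there, it returns None.
The match spans [0:6] → 'gowbmt'.
Captured: group 1 = 'gowbmt'.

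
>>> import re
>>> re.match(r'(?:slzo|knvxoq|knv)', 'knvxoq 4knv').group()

With `match`, the pattern is implicitly anchored at the beginning.
The match spans [0:6] → 'knvxoq'.

'knvxoq'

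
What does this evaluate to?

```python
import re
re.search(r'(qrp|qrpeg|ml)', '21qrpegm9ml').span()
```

(2, 5)

Alternation tries branches left to right and keeps the first one that lets the overall match succeed at that position.
The match spans [2:5] → 'qrp'.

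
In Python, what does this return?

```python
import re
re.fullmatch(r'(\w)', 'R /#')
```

Pattern: a word character (captured).
`fullmatch` succeeds only if the pattern covers the string from start to end.
Here the pattern can't cover the whole string, so the call returns None.

None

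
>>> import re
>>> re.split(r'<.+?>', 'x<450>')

['x', '']

The string is cut at each match, leaving 2 pieces.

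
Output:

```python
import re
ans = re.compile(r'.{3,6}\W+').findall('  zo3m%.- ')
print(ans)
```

['  zo3m%.- ']

This matches 3 to 6 of any character; then one or more of a non-word character.
Scanning left to right: at [0:10] → '  zo3m%.- '.
With no groups in the pattern, `findall` gives back each whole match — 1 here.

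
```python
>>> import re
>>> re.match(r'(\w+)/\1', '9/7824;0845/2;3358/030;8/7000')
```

`\1` has to match the exact text group 1 already captured.
`match` is anchored at position 0; if the pattern doesn't fit there, it returns None.
Here the string doesn't start with a match, so the call returns None.

None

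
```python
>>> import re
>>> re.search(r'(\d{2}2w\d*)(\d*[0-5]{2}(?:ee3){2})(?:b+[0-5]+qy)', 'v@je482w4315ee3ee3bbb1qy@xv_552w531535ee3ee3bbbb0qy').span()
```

(4, 24)

The match spans [4:24] → '482w4315ee3ee3bbb1qy'.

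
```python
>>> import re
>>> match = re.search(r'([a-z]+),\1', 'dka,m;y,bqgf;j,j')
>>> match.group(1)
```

'j'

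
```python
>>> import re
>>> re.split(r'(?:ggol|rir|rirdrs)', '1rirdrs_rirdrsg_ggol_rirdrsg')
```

['1', 'drs_', 'drsg_', '_', 'drsg']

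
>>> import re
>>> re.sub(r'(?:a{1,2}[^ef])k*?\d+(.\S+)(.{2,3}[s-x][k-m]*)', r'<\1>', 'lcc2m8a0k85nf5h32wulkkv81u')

Pattern: 1 to 2 of a literal 'a', then any character except [ef] (non-capturing group); then zero or more of the literal 'k' (lazy), then one or more of a digit; then any character, then one or more of a non-whitespace character (captured); then 2 to 3 of any character, then a character in [s-x], then zero or more of a character in [k-m] (captured).
Matches: at [6:26] → 'a0k85nf5h32wulkkv81u'.
Each match is replaced using the text its own group 1 captured.

'lcc2m8<nf5h32wulkkv>'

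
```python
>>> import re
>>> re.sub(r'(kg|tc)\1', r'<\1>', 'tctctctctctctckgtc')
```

'<tc><tc><tc>tckgtc'

`\1` has to match the exact text group 1 already captured.
Each match is replaced using the text its own group 1 captured.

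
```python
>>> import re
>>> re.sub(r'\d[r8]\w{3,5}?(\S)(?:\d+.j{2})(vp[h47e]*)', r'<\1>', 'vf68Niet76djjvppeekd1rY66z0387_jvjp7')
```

'vf<t>peekd1rY66z0387_jvjp7'

The pattern matches a digit, then one of [r8], then 3 to 5 of a word character (lazy); then a non-whitespace character (captured); then one or more of a digit, then any character, then exactly 2 of a literal 'j' (non-capturing group); then the literal 'vp', then zero or more of one of [h47e] (captured).
Because the quantifier is non-greedy, it stops expanding at the earliest point where the rest of the pattern can succeed.
Matches: at [2:15] → '68Niet76djjvp'.
The replacement refers to a captured group, so each match is rewritten using its own captured text.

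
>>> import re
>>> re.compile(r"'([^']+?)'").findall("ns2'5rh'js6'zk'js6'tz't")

['5rh', 'zk', 'tz']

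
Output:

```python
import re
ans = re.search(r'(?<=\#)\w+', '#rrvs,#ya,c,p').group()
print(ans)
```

rrvs

The positive lookaround only admits positions where the adjacent text matches; those characters stay outside the span.
`re.search` tries every starting position until one works.
The match spans [1:5] → 'rrvs'.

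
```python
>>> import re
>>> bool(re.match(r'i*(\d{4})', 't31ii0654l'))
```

`match` is anchored at position 0; if the pattern doesn't fit there, it returns None.
Here the pattern fails at index 0, so the call returns None, and `bool(None)` is False.

False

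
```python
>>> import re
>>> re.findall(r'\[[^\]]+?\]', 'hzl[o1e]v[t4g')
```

['[o1e]']

Matches: at [3:8] → '[o1e]'.
With no groups in the pattern, `findall` gives back each whole match — 1 here.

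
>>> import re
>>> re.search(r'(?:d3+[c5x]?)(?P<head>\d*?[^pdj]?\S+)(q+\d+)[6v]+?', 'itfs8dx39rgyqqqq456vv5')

None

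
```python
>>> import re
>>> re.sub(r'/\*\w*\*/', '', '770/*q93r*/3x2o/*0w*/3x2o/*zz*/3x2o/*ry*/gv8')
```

'7703x2o3x2o3x2ogv8'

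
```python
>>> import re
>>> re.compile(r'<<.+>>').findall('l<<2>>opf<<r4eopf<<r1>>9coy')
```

['<<2>>opf<<r4eopf<<r1>>']

With no groups in the pattern, `findall` gives back each whole match — 1 here.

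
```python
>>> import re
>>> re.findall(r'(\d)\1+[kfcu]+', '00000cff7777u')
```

['0', '7']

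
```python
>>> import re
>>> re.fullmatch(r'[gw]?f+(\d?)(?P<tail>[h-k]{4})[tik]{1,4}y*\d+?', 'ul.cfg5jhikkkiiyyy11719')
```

`fullmatch` succeeds only if the pattern covers the string from start to end.
Here the pattern can't cover the whole string, so the call returns None.

None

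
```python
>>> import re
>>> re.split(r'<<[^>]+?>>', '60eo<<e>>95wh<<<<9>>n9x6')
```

['60eo', '95wh', 'n9x6']

Matches to split on: at [4:9] → '<<e>>'; at [13:20] → '<<<<9>>'.
Splitting on the pattern gives 3 pieces.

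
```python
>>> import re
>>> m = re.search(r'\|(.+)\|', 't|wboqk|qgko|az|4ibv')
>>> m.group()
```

`re.search` tries every starting position until one works.
The match spans [1:16] → '|wboqk|qgko|az|'.
Captured: group 1 = 'wboqk|qgko|az'.

'|wboqk|qgko|az|'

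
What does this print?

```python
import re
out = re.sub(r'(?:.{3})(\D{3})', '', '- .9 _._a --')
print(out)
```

-_a --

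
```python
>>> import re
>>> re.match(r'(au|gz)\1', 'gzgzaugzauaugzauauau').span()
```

(0, 4)

The backreference `\1` re-matches whatever the first group consumed, character for character.
`re.match` won't scan ahead — the pattern has to work from the very first character.
The match spans [0:4] → 'gzgz'.
Captured: group 1 = 'gz'.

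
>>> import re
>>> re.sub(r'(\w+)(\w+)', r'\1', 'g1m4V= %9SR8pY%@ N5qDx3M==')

'g1m4= %9SR8p%@ N5qDx3=='

The replacement refers to a captured group, so each match is rewritten using its own captured text.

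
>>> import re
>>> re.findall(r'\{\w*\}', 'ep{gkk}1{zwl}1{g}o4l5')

`findall` yields the raw match text (3 of them) because the pattern has no groups.

['{gkk}', '{zwl}', '{g}']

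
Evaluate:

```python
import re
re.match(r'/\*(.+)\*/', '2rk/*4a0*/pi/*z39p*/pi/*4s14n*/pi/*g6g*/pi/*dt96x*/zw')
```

None

`match` is anchored at position 0; if the pattern doesn't fit there, it returns None.
Here position 0 doesn't satisfy it, so the call returns None.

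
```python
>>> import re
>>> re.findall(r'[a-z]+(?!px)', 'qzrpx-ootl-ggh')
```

`(?!…)`/`(?<!…)` only lets a position through if the neighbouring text does NOT match; no characters are consumed.
Walking the string: at [0:5] → 'qzrpx'; at [6:10] → 'ootl'; at [11:14] → 'ggh'.
`findall` yields the raw match text (3 of them) because the pattern has no groups.

['qzrpx', 'ootl', 'ggh']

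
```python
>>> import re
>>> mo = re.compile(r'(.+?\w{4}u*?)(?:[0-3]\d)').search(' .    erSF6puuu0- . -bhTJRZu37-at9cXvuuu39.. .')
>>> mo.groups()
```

(' .    erSF6puuu0- . -bhTJRZu',)

This matches one or more of any character (lazy), then exactly 4 of a word character, then zero or more of the literal 'u' (lazy) (captured); then a character in [0-3], then a digit (non-capturing group).
Lazy quantifiers expand one character at a time until the remainder of the pattern can match.
`re.search` tries every starting position until one works.
The match spans [0:30] → ' .    erSF6puuu0- . -bhTJRZu37'.
Captured: group 1 = ' .    erSF6puuu0- . -bhTJRZu'.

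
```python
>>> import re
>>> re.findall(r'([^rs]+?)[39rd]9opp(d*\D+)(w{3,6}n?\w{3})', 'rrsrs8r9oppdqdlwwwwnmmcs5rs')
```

[('8', 'dqdlw', 'wwwnmmc')]

Pattern: one or more of any character except [rs] (lazy) (captured); then one of [39rd], then the literal '9o', then the literal 'pp'; then zero or more of the literal 'd', then one or more of a non-digit (captured); then 3 to 6 of the literal 'w', then optionally a literal 'n', then exactly 3 of a word character (captured).
Scanning left to right: at [5:23] match '8r9oppdqdlwwwwnmmc', groups = ('8', 'dqdlw', 'wwwnmmc').
`findall` packs the 3 group values into a tuple for every match.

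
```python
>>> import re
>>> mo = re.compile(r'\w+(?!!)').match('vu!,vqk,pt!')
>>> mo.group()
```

'v'

`match` is anchored at position 0; if the pattern doesn't fit there, it returns None.
The match spans [0:1] → 'v'.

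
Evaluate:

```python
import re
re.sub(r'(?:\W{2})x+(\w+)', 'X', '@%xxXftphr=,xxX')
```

'XX'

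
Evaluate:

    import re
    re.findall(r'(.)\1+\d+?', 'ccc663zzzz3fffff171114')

['c', 'z', 'f', '1']

After group 1 captures some text, `\1` only succeeds where that same text appears again.
Matches: at [0:4] match 'ccc6', group 1 = 'c'; at [6:11] match 'zzzz3', group 1 = 'z'; at [11:17] match 'fffff1', group 1 = 'f'; at [18:22] match '1114', group 1 = '1'.
With a single group, `findall` returns only what that group captured — 4 items.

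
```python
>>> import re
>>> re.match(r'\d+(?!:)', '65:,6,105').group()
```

`(?!…)`/`(?<!…)` only lets a position through if the neighbouring text does NOT match; no characters are consumed.
`match` is anchored at position 0; if the pattern doesn't fit there, it returns None.
The match spans [0:1] → '6'.

'6'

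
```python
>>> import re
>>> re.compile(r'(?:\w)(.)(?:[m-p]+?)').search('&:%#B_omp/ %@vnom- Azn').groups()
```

('_',)

Pattern: a word character (non-capturing group); then any character (captured); then one or more of a character in [m-p] (lazy) (non-capturing group).
Unlike `match`, `search` isn't anchored — it looks for the pattern anywhere in the string.
The match spans [4:7] → 'B_o'.
Captured: group 1 = '_'.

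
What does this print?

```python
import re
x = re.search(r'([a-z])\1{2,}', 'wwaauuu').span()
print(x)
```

The backreference `\1` re-matches whatever the first group consumed, character for character.
`search` walks the string left to right and returns the first match it finds.
The match spans [4:7] → 'uuu'.
Captured: group 1 = 'u'.

(4, 7)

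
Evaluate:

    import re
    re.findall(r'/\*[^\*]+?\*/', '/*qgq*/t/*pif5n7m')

['/*qgq*/']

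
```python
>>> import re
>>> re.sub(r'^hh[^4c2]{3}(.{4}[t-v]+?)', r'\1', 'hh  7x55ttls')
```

This matches anchored at the start of the string; then the literal 'hh', then exactly 3 of any character except [4c2]; then exactly 4 of any character, then one or more of a character in [t-v] (lazy) (captured).
Matches: at [0:10] → 'hh  7x55tt'.
The replacement refers to a captured group, so each match is rewritten using its own captured text.

'x55ttls'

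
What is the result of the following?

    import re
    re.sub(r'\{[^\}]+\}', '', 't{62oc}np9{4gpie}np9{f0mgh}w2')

'tnp9np9w2'

Every occurrence is swapped for ''.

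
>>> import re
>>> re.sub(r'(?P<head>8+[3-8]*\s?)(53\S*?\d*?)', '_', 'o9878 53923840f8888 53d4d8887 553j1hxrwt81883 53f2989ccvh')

'o9_923840f_d4d8887 553j1hxrwt81_f2989ccvh'

The pattern matches one or more of the literal '8', then zero or more of a character in [3-8], then optionally whitespace (captured as 'head'); then the literal '53', then zero or more of a non-whitespace character (lazy), then zero or more of a digit (lazy) (captured).
Lazy quantifiers expand one character at a time until the remainder of the pattern can match.
Matches: at [2:8] → '878 53'; at [15:22] → '8888 53'; at [42:48] → '883 53'.
Each match is replaced by '_'.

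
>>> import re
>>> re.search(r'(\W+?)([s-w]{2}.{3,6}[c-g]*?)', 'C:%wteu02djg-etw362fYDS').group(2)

Pattern: one or more of a non-word character (lazy) (captured); then exactly 2 of a character in [s-w], then 3 to 6 of any character, then zero or more of a character in [c-g] (lazy) (captured).
`search` walks the string left to right and returns the first match it finds.
The match spans [1:11] → ':%wteu02dj'.
Captured: group 1 = ':%', group 2 = 'wteu02dj'.

'wteu02dj'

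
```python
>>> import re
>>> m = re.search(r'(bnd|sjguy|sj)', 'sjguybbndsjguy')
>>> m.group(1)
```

Alternation tries branches left to right and keeps the first one that lets the overall match succeed at that position.
`re.search` tries every starting position until one works.
The match spans [0:5] → 'sjguy'.
Captured: group 1 = 'sjguy'.

'sjguy'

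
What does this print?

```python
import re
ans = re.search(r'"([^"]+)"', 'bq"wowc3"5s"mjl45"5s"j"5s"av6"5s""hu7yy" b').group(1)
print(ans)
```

wowc3

`re.search` tries every starting position until one works.
The match spans [2:9] → '"wowc3"'.
Captured: group 1 = 'wowc3'.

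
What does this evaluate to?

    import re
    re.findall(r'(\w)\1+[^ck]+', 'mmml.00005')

['m']

`\1` has to match the exact text group 1 already captured.
Matches: at [0:10] match 'mmml.00005', group 1 = 'm'.
One capturing group, so `findall` returns just the captured substring from the one match — 1 in all.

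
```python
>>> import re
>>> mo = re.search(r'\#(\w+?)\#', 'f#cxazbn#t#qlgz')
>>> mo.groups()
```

('cxazbn',)

The match spans [1:9] → '#cxazbn#'.
Captured: group 1 = 'cxazbn'.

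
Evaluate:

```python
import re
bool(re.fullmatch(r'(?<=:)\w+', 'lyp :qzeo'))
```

For `fullmatch`, every character of the input must be accounted for by the pattern.
Here the pattern can't cover the whole string, so the call returns None, and `bool(None)` is False.

False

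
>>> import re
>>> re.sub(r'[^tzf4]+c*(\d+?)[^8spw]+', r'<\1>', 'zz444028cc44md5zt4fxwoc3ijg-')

'zz444<4><3>'

The pattern matches one or more of any character except [tzf4], then zero or more of a literal 'c'; then one or more of a digit (lazy) (captured); then one or more of any character except [8spw].
Because the quantifier is non-greedy, it stops expanding at the earliest point where the rest of the pattern can succeed.
Matches: at [5:20] → '028cc44md5zt4fx'; at [20:28] → 'woc3ijg-'.
The replacement refers to a captured group, so each match is rewritten using its own captured text.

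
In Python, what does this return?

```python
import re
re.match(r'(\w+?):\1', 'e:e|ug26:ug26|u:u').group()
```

'e:e'

`match` is anchored at position 0; if the pattern doesn't fit there, it returns None.
The match spans [0:3] → 'e:e'.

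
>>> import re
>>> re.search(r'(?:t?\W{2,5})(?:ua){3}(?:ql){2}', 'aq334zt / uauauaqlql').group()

't / uauauaqlql'

The match spans [6:20] → 't / uauauaqlql'.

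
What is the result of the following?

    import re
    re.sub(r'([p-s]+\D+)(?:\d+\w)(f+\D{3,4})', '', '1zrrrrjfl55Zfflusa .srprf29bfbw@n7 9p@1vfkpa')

'1z .7 9'

Pattern: one or more of a character in [p-s], then one or more of a non-digit (captured); then one or more of a digit, then a word character (non-capturing group); then one or more of a literal 'f', then 3 to 4 of a non-digit (captured).
Matches: at [2:18] → 'rrrrjfl55Zfflusa'; at [20:33] → 'srprf29bfbw@n'; at [36:44] → 'p@1vfkpa'.
Each match is replaced by ''.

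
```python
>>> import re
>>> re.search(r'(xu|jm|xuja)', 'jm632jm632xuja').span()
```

(0, 2)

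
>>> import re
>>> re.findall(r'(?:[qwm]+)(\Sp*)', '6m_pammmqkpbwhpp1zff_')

The pattern matches one or more of one of [qwm] (non-capturing group); then a non-whitespace character, then zero or more of a literal 'p' (captured).
Matches: at [1:4] match 'm_p', group 1 = '_p'; at [5:11] match 'mmmqkp', group 1 = 'kp'; at [12:16] match 'whpp', group 1 = 'hpp'.
With a single group, `findall` returns only what that group captured — 3 items.

['_p', 'kp', 'hpp']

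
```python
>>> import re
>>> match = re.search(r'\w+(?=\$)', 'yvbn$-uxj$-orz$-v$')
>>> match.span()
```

(0, 4)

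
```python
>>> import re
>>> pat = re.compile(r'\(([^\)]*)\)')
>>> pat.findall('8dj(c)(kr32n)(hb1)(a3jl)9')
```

['c', 'kr32n', 'hb1', 'a3jl']

Matches: at [3:6] match '(c)', group 1 = 'c'; at [6:13] match '(kr32n)', group 1 = 'kr32n'; at [13:18] match '(hb1)', group 1 = 'hb1'; at [18:24] match '(a3jl)', group 1 = 'a3jl'.
One capturing group, so `findall` returns just the captured substring from each match — 4 in all.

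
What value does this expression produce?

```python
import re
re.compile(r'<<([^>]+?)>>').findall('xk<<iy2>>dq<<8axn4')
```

Because there's exactly one group, `findall` drops the full match and keeps group 1 from the one hit.

['iy2']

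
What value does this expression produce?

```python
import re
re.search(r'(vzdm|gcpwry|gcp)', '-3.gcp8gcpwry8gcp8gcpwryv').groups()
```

The match spans [3:6] → 'gcp'.
Captured: group 1 = 'gcp'.

('gcp',)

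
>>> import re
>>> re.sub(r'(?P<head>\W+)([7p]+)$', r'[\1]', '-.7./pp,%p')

The pattern matches one or more of a non-word character (captured as 'head'); then one or more of one of [7p] (captured); then anchored at the end.
`\1` in the replacement pulls in group 1's text for each match.

'-.7./pp[,%]'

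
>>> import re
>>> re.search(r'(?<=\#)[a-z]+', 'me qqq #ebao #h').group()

The `(?=…)`/`(?<=…)` assertion just peeks at neighbouring text; it doesn't advance the match position.
The match spans [8:12] → 'ebao'.

'ebao'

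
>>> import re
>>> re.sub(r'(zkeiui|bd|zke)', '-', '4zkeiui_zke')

'4-_-'

`|` is ordered: at each position the engine commits to the first alternative that works.
`sub` substitutes '-' at each match site.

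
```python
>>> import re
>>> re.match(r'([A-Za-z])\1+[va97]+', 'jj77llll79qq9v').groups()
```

The backreference `\1` re-matches whatever the first group consumed, character for character.
With `match`, the pattern is implicitly anchored at the beginning.
The match spans [0:4] → 'jj77'.
Captured: group 1 = 'j'.

('j',)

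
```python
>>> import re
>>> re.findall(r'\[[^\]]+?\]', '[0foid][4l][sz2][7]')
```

No capturing groups, so `findall` returns the 4 full match strings.

['[0foid]', '[4l]', '[sz2]', '[7]']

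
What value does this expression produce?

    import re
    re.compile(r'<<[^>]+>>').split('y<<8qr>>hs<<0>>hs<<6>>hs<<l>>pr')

Each match becomes a cut point; 5 segments remain.

['y', 'hs', 'hs', 'hs', 'pr']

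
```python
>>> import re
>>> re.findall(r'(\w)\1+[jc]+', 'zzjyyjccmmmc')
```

['z', 'y', 'm']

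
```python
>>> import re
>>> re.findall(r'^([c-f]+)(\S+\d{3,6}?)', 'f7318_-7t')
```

This matches anchored at the start of the string; then one or more of a character in [c-f] (captured); then one or more of a non-whitespace character, then 3 to 6 of a digit (lazy) (captured).
Scanning left to right: at [0:5] match 'f7318', groups = ('f', '7318').
With 2 capturing groups, `findall` returns a 2-tuple per match.

[('f', '7318')]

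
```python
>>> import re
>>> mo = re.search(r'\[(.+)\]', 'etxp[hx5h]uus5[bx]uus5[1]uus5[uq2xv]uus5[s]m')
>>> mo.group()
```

'[hx5h]uus5[bx]uus5[1]uus5[uq2xv]uus5[s]'

Unlike `match`, `search` isn't anchored — it looks for the pattern anywhere in the string.
The match spans [4:43] → '[hx5h]uus5[bx]uus5[1]uus5[uq2xv]uus5[s]'.
Captured: group 1 = 'hx5h]uus5[bx]uus5[1]uus5[uq2xv]uus5[s'.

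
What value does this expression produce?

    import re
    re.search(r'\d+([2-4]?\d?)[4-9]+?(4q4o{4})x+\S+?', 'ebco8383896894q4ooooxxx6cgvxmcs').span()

(4, 24)

Pattern: one or more of a digit; then optionally a character in [2-4], then optionally a digit (captured); then one or more of a character in [4-9] (lazy); then the literal '4q4', then exactly 4 of the literal 'o' (captured); then one or more of a literal 'x'; then one or more of a non-whitespace character (lazy).
Unlike `match`, `search` isn't anchored — it looks for the pattern anywhere in the string.
The match spans [4:24] → '8383896894q4ooooxxx6'.
Captured: group 1 = '', group 2 = '4q4oooo'.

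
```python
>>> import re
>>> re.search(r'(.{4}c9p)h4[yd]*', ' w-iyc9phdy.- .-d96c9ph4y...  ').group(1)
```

'-d96c9p'

The match spans [15:25] → '-d96c9ph4y'.
Captured: group 1 = '-d96c9p'.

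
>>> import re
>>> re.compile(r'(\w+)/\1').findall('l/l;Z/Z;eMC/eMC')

['l', 'Z', 'eMC']

After group 1 captures some text, `\1` only succeeds where that same text appears again.
Because there's exactly one group, `findall` drops the full match and keeps group 1 from each hit.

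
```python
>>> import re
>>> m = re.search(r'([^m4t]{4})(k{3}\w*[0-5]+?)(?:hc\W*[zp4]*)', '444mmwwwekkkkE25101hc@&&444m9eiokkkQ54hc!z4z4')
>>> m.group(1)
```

The match spans [5:27] → 'wwwekkkkE25101hc@&&444'.
Captured: group 1 = 'wwwe', group 2 = 'kkkkE25101'.

'wwwe'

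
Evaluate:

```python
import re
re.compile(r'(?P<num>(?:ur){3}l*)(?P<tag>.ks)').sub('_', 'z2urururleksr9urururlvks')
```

This matches the literal 'ur' repeated 3 times, then zero or more of the literal 'l' (captured as 'num'); then any character, then the literal 'ks' (captured as 'tag').
`sub` substitutes '_' at each match site.

'z2_r9_'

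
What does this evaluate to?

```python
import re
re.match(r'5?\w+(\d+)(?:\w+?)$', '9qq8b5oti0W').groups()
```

This matches optionally the literal '5', then one or more of a word character; then one or more of a digit (captured); then one or more of a word character (lazy) (non-capturing group); then anchored at the end.
`re.match` only tries the pattern at the start of the string.
The match spans [0:11] → '9qq8b5oti0W'.
Captured: group 1 = '0'.

('0',)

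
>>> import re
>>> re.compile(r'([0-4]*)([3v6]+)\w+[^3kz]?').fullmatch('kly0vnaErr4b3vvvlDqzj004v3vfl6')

For `fullmatch`, every character of the input must be accounted for by the pattern.
Here the pattern can't cover the whole string, so the call returns None.

None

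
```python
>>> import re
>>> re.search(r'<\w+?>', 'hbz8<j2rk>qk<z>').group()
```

'<j2rk>'

Unlike `match`, `search` isn't anchored — it looks for the pattern anywhere in the string.
The match spans [4:10] → '<j2rk>'.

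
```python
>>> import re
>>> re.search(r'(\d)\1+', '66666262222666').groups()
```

('6',)

A backreference is literal: `\1` must see the identical characters the first group matched.
`re.search` scans for the first position where the pattern succeeds.
The match spans [0:5] → '66666'.
Captured: group 1 = '6'.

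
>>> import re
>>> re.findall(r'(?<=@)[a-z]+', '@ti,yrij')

['ti']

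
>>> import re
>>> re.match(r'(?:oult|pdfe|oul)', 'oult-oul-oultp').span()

(0, 4)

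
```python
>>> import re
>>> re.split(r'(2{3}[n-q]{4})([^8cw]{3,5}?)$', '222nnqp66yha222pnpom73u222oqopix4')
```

['222nnqp66yha222pnpom73u', '222oqop', 'ix4', '']

Pattern: exactly 3 of a literal '2', then exactly 4 of a character in [n-q] (captured); then 3 to 5 of any character except [8cw] (lazy) (captured); then anchored at the end.
Matches to split on: at [23:33] → '222oqopix4'.
`re.split` interleaves the captured-group text with the surrounding fragments.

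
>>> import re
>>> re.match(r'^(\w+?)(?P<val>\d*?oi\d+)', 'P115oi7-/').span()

(0, 7)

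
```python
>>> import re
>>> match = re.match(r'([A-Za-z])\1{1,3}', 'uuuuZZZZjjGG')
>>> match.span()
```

(0, 4)

The backreference `\1` re-matches whatever the first group consumed, character for character.
`re.match` only tries the pattern at the start of the string.
The match spans [0:4] → 'uuuu'.
Captured: group 1 = 'u'.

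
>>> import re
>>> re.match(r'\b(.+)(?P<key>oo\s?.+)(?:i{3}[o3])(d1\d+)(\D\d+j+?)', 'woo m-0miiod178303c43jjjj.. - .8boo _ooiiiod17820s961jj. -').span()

(0, 54)

This matches a word boundary (`\b`, zero-width); then one or more of any character (captured); then the literal 'oo', then optionally whitespace, then one or more of any character (captured as 'key'); then exactly 3 of the literal 'i', then one of [o3] (non-capturing group); then the literal 'd1', then one or more of a digit (captured); then a non-digit, then one or more of a digit, then one or more of the literal 'j' (lazy) (captured).
`re.match` only tries the pattern at the start of the string.
The match spans [0:54] → 'woo m-0miiod178303c43jjjj.. - .8boo _ooiiiod17820s961j'.
Captured: group 1 = 'woo m-0miiod178303c43jjjj.. - .8b', group 2 = 'oo _oo', group 3 = 'd17820', group 4 = 's961j'.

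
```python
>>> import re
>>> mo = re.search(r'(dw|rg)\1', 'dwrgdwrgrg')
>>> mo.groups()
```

After group 1 captures some text, `\1` only succeeds where that same text appears again.
`re.search` scans for the first position where the pattern succeeds.
The match spans [6:10] → 'rgrg'.
Captured: group 1 = 'rg'.

('rg',)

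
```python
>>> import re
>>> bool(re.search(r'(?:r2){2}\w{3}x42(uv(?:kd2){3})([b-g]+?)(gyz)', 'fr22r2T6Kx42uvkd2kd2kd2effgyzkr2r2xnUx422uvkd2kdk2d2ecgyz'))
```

The pattern matches the literal 'r2' repeated 2 times, then exactly 3 of a word character, then the literal 'x42'; then the literal 'uv', then the literal 'kd2' repeated 3 times (captured); then one or more of a character in [b-g] (lazy) (captured); then the literal 'gy', then the literal 'z' (captured).
`re.search` scans for the first position where the pattern succeeds.
Here the pattern never matches, so the call returns None, and `bool(None)` is False.

False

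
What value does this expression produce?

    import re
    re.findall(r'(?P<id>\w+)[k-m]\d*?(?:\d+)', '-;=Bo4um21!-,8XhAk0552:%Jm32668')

['Bo4u', '8XhA', 'J']

The pattern matches one or more of a word character (captured as 'id'); then a character in [k-m], then zero or more of a digit (lazy); then one or more of a digit (non-capturing group).
Walking the string: at [3:10] match 'Bo4um21', group 1 = 'Bo4u'; at [13:22] match '8XhAk0552', group 1 = '8XhA'; at [24:31] match 'Jm32668', group 1 = 'J'.
Because there's exactly one group, `findall` drops the full match and keeps group 1 from each hit.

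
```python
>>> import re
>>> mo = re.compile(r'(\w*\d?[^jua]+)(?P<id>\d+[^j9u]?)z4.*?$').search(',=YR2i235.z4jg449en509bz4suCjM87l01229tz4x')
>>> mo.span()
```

(0, 42)

Pattern: zero or more of a word character, then optionally a digit, then one or more of any character except [jua] (captured); then one or more of a digit, then optionally any character except [j9u] (captured as 'id'); then the literal 'z4', then zero or more of any character (lazy); then anchored at the end.
`re.search` scans for the first position where the pattern succeeds.
The match spans [0:42] → ',=YR2i235.z4jg449en509bz4suCjM87l01229tz4x'.
Captured: group 1 = ',=YR2i23', group 2 = '5.'.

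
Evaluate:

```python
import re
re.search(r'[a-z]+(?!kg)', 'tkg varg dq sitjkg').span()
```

(0, 3)

A negative assertion filters positions out without eating any characters.
The match spans [0:3] → 'tkg'.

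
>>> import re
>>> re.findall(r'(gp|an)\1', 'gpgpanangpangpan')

['gp', 'an']

After group 1 captures some text, `\1` only succeeds where that same text appears again.
Walking the string: at [0:4] match 'gpgp', group 1 = 'gp'; at [4:8] match 'anan', group 1 = 'an'.
Because there's exactly one group, `findall` drops the full match and keeps group 1 from each hit.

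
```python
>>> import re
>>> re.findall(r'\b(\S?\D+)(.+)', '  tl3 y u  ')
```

[('tl', '3 y u  ')]

The pattern matches a word boundary (`\b`, zero-width); then optionally a non-whitespace character, then one or more of a non-digit (captured); then one or more of any character (captured).
Matches: at [2:11] match 'tl3 y u  ', groups = ('tl', '3 y u  ').
2 groups means the one result is a tuple of 2 captured strings — 1 here.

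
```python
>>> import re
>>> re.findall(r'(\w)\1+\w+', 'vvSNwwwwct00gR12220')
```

A backreference is literal: `\1` must see the identical characters the first group matched.
With a single group, `findall` returns only what that group captured — 1 item.

['v']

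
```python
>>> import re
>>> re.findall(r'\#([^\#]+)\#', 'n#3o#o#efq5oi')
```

['3o']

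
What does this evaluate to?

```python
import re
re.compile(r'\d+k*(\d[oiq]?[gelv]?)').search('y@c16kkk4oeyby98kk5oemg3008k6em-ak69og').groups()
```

Pattern: one or more of a digit, then zero or more of the literal 'k'; then a digit, then optionally one of [oiq], then optionally one of [gelv] (captured).
Unlike `match`, `search` isn't anchored — it looks for the pattern anywhere in the string.
The match spans [3:11] → '16kkk4oe'.
Captured: group 1 = '4oe'.

('4oe',)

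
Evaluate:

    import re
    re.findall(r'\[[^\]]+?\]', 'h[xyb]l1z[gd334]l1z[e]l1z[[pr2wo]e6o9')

['[xyb]', '[gd334]', '[e]', '[[pr2wo]']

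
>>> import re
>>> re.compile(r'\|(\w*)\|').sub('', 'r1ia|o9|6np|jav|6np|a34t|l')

'r1ia6np6npl'

`sub` substitutes '' at each match site.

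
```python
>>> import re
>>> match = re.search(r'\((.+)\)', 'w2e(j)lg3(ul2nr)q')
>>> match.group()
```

'(j)lg3(ul2nr)'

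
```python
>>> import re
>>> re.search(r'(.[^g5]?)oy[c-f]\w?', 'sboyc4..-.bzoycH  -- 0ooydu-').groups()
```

('sb',)

Pattern: any character, then optionally any character except [g5] (captured); then the literal 'o', then a literal 'y'; then a character in [c-f], then optionally a word character.
`search` walks the string left to right and returns the first match it finds.
The match spans [0:6] → 'sboyc4'.
Captured: group 1 = 'sb'.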